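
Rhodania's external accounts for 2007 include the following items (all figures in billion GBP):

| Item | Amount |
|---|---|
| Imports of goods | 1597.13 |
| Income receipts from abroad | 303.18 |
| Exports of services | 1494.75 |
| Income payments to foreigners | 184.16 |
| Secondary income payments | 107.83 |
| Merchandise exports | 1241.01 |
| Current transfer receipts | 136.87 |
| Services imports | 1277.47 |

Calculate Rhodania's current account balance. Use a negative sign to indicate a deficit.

Goods balance = 1241.01 - 1597.13 = -356.12
Services balance = 1494.75 - 1277.47 = 217.28
Trade balance (goods + services) = -356.12 + 217.28 = -138.84
Net primary income = 303.18 - 184.16 = 119.02
Net secondary income = 136.87 - 107.83 = 29.04
Current account = -138.84 + 119.02 + 29.04 = 9.22

9.22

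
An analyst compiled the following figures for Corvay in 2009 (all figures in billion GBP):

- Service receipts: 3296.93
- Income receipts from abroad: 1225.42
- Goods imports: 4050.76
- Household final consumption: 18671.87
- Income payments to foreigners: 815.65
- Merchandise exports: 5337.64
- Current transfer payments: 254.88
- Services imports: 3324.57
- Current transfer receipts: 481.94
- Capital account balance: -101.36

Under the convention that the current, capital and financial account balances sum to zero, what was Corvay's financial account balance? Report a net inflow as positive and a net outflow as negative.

-1794.71

Goods balance = 5337.64 - 4050.76 = 1286.88
Services balance = 3296.93 - 3324.57 = -27.64
Trade balance (goods + services) = 1286.88 + (-27.64) = 1259.24
Net primary income = 1225.42 - 815.65 = 409.77
Net secondary income = 481.94 - 254.88 = 227.06
Current account = 1259.24 + 409.77 + 227.06 = 1896.07
Financial account = -(1896.07 + (-101.36)) = -1794.71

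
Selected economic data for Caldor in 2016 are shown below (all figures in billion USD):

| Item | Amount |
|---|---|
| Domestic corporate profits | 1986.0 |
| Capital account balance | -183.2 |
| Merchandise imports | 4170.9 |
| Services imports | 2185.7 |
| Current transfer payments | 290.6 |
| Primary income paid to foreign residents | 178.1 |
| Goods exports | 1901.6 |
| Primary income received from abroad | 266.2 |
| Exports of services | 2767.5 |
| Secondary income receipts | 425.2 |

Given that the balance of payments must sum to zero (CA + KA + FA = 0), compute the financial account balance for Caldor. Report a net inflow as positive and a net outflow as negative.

1648.0

Goods balance = 1901.6 - 4170.9 = -2269.3
Services balance = 2767.5 - 2185.7 = 581.8
Trade balance (goods + services) = -2269.3 + 581.8 = -1687.5
Net primary income = 266.2 - 178.1 = 88.1
Net secondary income = 425.2 - 290.6 = 134.6
Current account = -1687.5 + 88.1 + 134.6 = -1464.8
Financial account = -(-1464.8 + (-183.2)) = 1648.0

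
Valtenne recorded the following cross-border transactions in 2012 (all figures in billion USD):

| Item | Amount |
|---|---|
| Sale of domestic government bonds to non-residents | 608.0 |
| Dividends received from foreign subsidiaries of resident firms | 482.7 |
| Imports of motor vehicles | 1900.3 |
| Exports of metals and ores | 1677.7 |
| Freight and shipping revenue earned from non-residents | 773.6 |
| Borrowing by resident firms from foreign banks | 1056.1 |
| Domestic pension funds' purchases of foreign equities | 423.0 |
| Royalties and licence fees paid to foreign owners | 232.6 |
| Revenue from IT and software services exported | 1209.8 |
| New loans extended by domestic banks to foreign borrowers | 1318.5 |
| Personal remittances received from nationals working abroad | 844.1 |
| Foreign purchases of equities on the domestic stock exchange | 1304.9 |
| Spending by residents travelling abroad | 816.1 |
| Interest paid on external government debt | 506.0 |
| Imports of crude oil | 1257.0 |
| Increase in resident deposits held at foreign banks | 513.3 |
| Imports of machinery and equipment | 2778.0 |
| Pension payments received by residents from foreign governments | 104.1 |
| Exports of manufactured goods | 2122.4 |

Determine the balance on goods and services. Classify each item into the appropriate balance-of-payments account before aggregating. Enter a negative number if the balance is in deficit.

Goods: 2122.4 - 1900.3 - 2778.0 + 1677.7 - 1257.0 = -2135.2
Services: -816.1 + 773.6 - 232.6 + 1209.8 = 934.7
Trade balance = -2135.2 + 934.7 = -1200.5
(Excluded from the trade balance — financial account: sale of domestic government bonds to non-residents 608.0, borrowing by resident firms from foreign banks 1056.1, domestic pension funds' purchases of foreign equities 423.0, new loans extended by domestic banks to foreign borrowers 1318.5, foreign purchases of equities on the domestic stock exchange 1304.9, increase in resident deposits held at foreign banks 513.3; primary income: dividends received from foreign subsidiaries of resident firms 482.7, interest paid on external government debt 506.0; secondary income: personal remittances received from nationals working abroad 844.1, pension payments received by residents from foreign governments 104.1.)

-1200.5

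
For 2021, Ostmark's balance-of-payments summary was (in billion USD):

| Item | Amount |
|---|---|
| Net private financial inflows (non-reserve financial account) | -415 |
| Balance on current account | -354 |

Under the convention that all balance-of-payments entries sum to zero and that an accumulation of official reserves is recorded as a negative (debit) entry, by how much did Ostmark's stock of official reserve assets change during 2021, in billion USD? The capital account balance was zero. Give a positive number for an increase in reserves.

-769

Official reserve transactions balance = -((-354) + (-415)) = 769
An accumulation of reserves is recorded as a debit (negative entry), so the change in the stock of reserves is the negative of that balance.
Change in official reserves = -(769) = -769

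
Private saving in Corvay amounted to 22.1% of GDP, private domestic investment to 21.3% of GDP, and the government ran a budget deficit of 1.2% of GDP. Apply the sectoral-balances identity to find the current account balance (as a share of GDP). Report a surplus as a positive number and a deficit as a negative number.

By the sectoral-balances identity, CA = (S_private - I) + (T - G).
Private balance = 22.1 - 21.3 = 0.8
Government balance (T - G) = -1.2
CA = 0.8 + (-1.2) = -0.4

-0.4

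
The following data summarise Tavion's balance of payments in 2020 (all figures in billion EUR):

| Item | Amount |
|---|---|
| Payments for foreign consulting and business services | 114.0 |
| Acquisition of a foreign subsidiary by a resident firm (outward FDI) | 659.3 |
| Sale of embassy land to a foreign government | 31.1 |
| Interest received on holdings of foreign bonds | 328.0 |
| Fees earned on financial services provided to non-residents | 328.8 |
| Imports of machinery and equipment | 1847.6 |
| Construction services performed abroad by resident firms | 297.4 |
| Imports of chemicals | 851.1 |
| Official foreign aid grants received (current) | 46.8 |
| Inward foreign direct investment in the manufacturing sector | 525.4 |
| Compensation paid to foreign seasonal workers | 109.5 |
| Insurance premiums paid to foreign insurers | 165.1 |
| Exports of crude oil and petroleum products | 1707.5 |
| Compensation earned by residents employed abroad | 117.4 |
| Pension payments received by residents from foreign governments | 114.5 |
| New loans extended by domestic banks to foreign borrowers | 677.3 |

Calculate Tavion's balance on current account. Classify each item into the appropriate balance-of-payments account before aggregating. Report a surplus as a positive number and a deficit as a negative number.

Goods: -851.1 - 1847.6 + 1707.5 = -991.2
Services: 328.8 + 297.4 - 114.0 - 165.1 = 347.1
Primary income: -109.5 + 117.4 + 328.0 = 335.9
Secondary income: 46.8 + 114.5 = 161.3
Current account = (-991.2) + 347.1 + 335.9 + 161.3 = -146.9
(Excluded from the current account — financial account: acquisition of a foreign subsidiary by a resident firm (outward FDI) 659.3, inward foreign direct investment in the manufacturing sector 525.4, new loans extended by domestic banks to foreign borrowers 677.3; capital account: sale of embassy land to a foreign government 31.1.)

-146.9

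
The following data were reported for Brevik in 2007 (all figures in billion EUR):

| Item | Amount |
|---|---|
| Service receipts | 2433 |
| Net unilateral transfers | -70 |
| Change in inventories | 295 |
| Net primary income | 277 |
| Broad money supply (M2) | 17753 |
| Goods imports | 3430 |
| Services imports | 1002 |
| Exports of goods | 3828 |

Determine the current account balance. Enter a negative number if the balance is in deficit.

Goods balance = 3828 - 3430 = 398
Services balance = 2433 - 1002 = 1431
Trade balance (goods + services) = 398 + 1431 = 1829
Net primary income = 277
Net secondary income = -70
Current account = 1829 + 277 + (-70) = 2036

2036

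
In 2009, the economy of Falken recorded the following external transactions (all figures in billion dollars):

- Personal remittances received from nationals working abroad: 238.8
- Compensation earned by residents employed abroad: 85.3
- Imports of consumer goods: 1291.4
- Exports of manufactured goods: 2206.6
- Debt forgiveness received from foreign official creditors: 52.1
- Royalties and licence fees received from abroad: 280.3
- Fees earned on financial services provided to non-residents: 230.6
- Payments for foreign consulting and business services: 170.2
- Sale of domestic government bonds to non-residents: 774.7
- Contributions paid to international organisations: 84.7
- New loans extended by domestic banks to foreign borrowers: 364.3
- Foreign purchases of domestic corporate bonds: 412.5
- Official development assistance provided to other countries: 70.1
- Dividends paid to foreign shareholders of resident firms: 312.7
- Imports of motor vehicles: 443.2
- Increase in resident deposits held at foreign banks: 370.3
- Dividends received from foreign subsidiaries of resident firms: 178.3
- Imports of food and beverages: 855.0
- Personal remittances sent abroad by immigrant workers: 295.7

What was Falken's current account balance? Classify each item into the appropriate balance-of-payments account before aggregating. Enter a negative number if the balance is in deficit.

Goods: 2206.6 - 443.2 - 1291.4 - 855.0 = -383.0
Services: 230.6 - 170.2 + 280.3 = 340.7
Primary income: 178.3 + 85.3 - 312.7 = -49.1
Secondary income: 238.8 - 84.7 - 295.7 - 70.1 = -211.7
Current account = (-383.0) + 340.7 + (-49.1) + (-211.7) = -303.1
(Excluded from the current account — capital account: debt forgiveness received from foreign official creditors 52.1; financial account: sale of domestic government bonds to non-residents 774.7, new loans extended by domestic banks to foreign borrowers 364.3, foreign purchases of domestic corporate bonds 412.5, increase in resident deposits held at foreign banks 370.3.)

-303.1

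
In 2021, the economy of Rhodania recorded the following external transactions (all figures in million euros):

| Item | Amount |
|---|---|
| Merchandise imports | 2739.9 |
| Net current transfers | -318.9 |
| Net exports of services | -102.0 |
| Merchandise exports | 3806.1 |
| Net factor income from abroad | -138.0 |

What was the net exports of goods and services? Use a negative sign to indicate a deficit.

Goods balance = 3806.1 - 2739.9 = 1066.2
Services balance = -102.0
Trade balance (goods + services) = 1066.2 + (-102.0) = 964.2

964.2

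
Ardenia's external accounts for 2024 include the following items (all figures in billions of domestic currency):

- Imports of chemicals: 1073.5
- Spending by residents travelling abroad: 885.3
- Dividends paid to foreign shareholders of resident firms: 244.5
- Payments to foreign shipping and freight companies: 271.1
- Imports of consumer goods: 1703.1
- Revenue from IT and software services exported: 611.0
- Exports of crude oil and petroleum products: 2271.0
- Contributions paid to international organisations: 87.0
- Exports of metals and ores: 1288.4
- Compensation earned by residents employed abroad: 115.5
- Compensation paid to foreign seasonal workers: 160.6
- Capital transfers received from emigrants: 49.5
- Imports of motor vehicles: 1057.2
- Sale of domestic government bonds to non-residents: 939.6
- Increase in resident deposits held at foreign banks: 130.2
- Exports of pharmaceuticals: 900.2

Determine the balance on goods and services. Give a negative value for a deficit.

80.4

Goods: 900.2 - 1057.2 + 1288.4 - 1703.1 + 2271.0 - 1073.5 = 625.8
Services: -885.3 - 271.1 + 611.0 = -545.4
Trade balance = 625.8 + (-545.4) = 80.4
(Excluded from the trade balance — primary income: dividends paid to foreign shareholders of resident firms 244.5, compensation earned by residents employed abroad 115.5, compensation paid to foreign seasonal workers 160.6; secondary income: contributions paid to international organisations 87.0; capital account: capital transfers received from emigrants 49.5; financial account: sale of domestic government bonds to non-residents 939.6, increase in resident deposits held at foreign banks 130.2.)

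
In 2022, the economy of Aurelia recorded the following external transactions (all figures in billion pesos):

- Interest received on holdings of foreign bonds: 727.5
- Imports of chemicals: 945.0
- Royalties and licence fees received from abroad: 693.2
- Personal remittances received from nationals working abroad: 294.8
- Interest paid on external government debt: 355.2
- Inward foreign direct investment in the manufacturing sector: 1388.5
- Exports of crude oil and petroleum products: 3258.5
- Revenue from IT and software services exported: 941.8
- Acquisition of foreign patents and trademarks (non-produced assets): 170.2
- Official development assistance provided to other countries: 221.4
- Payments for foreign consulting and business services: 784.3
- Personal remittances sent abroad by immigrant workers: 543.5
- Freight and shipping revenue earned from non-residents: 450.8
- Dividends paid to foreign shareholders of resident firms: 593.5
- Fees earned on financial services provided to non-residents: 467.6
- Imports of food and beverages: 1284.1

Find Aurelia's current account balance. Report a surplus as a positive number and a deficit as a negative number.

2107.2

Goods: -945.0 + 3258.5 - 1284.1 = 1029.4
Services: 450.8 + 941.8 + 467.6 + 693.2 - 784.3 = 1769.1
Primary income: -355.2 - 593.5 + 727.5 = -221.2
Secondary income: -221.4 + 294.8 - 543.5 = -470.1
Current account = 1029.4 + 1769.1 + (-221.2) + (-470.1) = 2107.2
(Excluded from the current account — financial account: inward foreign direct investment in the manufacturing sector 1388.5; capital account: acquisition of foreign patents and trademarks (non-produced assets) 170.2.)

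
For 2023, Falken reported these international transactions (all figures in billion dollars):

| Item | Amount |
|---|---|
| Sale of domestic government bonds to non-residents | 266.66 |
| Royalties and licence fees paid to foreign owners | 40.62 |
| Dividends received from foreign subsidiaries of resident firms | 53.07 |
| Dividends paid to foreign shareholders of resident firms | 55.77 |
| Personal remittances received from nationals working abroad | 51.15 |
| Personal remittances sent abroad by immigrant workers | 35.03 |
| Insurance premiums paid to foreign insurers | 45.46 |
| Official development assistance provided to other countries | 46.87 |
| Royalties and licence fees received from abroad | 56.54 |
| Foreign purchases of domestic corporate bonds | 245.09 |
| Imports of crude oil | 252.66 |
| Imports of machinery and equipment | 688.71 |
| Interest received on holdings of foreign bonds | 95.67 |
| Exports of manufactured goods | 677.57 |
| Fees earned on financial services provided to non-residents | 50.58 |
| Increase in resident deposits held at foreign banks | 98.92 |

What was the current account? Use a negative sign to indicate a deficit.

-180.54

Goods: -688.71 - 252.66 + 677.57 = -263.80
Services: -40.62 + 50.58 - 45.46 + 56.54 = 21.04
Primary income: 95.67 - 55.77 + 53.07 = 92.97
Secondary income: -35.03 + 51.15 - 46.87 = -30.75
Current account = (-263.80) + 21.04 + 92.97 + (-30.75) = -180.54
(Excluded from the current account — financial account: sale of domestic government bonds to non-residents 266.66, foreign purchases of domestic corporate bonds 245.09, increase in resident deposits held at foreign banks 98.92.)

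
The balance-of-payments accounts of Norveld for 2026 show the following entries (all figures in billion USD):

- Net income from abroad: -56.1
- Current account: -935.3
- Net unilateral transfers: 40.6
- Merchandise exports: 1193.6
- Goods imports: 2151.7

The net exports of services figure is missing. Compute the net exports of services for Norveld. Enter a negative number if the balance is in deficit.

Current account = goods balance + services balance + net primary income + net secondary income
Sum of the known components = -973.6
Net exports of services = CA - (known components) = -935.3 - (-973.6) = 38.3

38.3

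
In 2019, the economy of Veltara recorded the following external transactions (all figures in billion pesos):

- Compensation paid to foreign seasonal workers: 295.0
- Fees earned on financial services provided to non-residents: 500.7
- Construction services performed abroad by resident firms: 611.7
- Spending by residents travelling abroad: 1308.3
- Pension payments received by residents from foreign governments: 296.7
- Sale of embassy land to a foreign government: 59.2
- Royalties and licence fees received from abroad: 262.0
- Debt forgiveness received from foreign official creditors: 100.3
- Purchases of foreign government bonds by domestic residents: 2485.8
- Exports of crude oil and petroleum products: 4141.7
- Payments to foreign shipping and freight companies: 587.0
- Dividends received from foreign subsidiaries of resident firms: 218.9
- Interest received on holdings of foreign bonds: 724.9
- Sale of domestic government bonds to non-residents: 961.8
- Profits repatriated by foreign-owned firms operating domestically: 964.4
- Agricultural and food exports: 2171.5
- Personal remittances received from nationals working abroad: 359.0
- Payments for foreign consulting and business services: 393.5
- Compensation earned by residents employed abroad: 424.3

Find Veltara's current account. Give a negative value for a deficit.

6163.2

Goods: 2171.5 + 4141.7 = 6313.2
Services: -393.5 - 1308.3 + 611.7 + 262.0 + 500.7 - 587.0 = -914.4
Primary income: -295.0 + 424.3 + 218.9 - 964.4 + 724.9 = 108.7
Secondary income: 296.7 + 359.0 = 655.7
Current account = 6313.2 + (-914.4) + 108.7 + 655.7 = 6163.2
(Excluded from the current account — capital account: sale of embassy land to a foreign government 59.2, debt forgiveness received from foreign official creditors 100.3; financial account: purchases of foreign government bonds by domestic residents 2485.8, sale of domestic government bonds to non-residents 961.8.)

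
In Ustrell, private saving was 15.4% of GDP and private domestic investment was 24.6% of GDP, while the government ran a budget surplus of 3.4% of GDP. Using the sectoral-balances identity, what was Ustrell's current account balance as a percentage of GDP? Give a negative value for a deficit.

By the sectoral-balances identity, CA = (S_private - I) + (T - G).
Private balance = 15.4 - 24.6 = -9.2
Government balance (T - G) = 3.4
CA = -9.2 + 3.4 = -5.8

-5.8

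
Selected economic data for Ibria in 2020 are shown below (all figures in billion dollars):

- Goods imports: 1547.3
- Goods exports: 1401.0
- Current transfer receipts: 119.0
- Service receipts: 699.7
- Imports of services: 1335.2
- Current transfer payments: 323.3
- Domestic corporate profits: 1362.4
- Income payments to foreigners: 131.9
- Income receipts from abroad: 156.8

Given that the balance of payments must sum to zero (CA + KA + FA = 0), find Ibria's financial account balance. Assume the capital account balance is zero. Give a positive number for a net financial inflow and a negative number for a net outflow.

961.2

Goods balance = 1401.0 - 1547.3 = -146.3
Services balance = 699.7 - 1335.2 = -635.5
Trade balance (goods + services) = -146.3 + (-635.5) = -781.8
Net primary income = 156.8 - 131.9 = 24.9
Net secondary income = 119.0 - 323.3 = -204.3
Current account = -781.8 + 24.9 + (-204.3) = -961.2
Financial account = -(-961.2) = 961.2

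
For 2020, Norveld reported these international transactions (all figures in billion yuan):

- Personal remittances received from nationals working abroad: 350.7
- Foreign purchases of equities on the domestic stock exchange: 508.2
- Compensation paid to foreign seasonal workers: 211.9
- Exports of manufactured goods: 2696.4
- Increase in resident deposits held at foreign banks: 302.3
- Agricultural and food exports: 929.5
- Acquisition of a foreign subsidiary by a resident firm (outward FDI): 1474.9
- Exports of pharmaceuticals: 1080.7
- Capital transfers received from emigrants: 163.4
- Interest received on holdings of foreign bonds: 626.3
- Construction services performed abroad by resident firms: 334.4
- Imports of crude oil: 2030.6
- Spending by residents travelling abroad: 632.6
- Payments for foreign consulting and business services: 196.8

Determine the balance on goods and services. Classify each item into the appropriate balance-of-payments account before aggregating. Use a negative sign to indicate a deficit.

2181.0

Goods: 1080.7 - 2030.6 + 929.5 + 2696.4 = 2676.0
Services: 334.4 - 632.6 - 196.8 = -495.0
Trade balance = 2676.0 + (-495.0) = 2181.0
(Excluded from the trade balance — secondary income: personal remittances received from nationals working abroad 350.7; financial account: foreign purchases of equities on the domestic stock exchange 508.2, increase in resident deposits held at foreign banks 302.3, acquisition of a foreign subsidiary by a resident firm (outward FDI) 1474.9; primary income: compensation paid to foreign seasonal workers 211.9, interest received on holdings of foreign bonds 626.3; capital account: capital transfers received from emigrants 163.4.)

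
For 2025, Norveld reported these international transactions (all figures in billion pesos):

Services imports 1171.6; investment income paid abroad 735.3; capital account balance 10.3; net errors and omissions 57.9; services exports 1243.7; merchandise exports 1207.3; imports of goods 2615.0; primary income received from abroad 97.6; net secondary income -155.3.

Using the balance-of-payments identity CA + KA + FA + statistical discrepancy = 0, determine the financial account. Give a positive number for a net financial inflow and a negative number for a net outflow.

Goods balance = 1207.3 - 2615.0 = -1407.7
Services balance = 1243.7 - 1171.6 = 72.1
Trade balance (goods + services) = -1407.7 + 72.1 = -1335.6
Net primary income = 97.6 - 735.3 = -637.7
Net secondary income = -155.3
Current account = -1335.6 + (-637.7) + (-155.3) = -2128.6
Financial account = -(-2128.6 + 10.3 + 57.9) = 2060.4

2060.4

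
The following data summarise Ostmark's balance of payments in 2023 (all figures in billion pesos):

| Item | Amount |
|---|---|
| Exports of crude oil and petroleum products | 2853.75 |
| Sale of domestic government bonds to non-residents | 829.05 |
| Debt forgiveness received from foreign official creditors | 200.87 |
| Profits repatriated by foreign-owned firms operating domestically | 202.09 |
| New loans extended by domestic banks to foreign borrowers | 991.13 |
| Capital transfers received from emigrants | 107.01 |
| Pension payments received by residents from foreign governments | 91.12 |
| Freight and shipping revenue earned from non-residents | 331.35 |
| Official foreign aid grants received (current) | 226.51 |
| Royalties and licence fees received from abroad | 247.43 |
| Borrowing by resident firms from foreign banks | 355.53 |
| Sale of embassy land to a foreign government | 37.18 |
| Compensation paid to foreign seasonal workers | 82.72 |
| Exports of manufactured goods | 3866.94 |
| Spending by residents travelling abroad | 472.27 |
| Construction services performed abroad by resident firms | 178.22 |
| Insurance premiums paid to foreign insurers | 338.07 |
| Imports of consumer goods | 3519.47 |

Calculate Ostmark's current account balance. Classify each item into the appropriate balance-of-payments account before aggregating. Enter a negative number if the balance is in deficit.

3180.70

Goods: -3519.47 + 3866.94 + 2853.75 = 3201.22
Services: -338.07 + 331.35 - 472.27 + 247.43 + 178.22 = -53.34
Primary income: -202.09 - 82.72 = -284.81
Secondary income: 91.12 + 226.51 = 317.63
Current account = 3201.22 + (-53.34) + (-284.81) + 317.63 = 3180.70
(Excluded from the current account — financial account: sale of domestic government bonds to non-residents 829.05, new loans extended by domestic banks to foreign borrowers 991.13, borrowing by resident firms from foreign banks 355.53; capital account: debt forgiveness received from foreign official creditors 200.87, capital transfers received from emigrants 107.01, sale of embassy land to a foreign government 37.18.)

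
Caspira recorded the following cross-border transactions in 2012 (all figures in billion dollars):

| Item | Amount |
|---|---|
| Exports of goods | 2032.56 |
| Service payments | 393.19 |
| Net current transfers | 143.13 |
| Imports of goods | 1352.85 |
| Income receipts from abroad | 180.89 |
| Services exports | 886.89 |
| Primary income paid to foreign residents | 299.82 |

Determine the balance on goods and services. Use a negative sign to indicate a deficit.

Goods balance = 2032.56 - 1352.85 = 679.71
Services balance = 886.89 - 393.19 = 493.70
Trade balance (goods + services) = 679.71 + 493.70 = 1173.41

1173.41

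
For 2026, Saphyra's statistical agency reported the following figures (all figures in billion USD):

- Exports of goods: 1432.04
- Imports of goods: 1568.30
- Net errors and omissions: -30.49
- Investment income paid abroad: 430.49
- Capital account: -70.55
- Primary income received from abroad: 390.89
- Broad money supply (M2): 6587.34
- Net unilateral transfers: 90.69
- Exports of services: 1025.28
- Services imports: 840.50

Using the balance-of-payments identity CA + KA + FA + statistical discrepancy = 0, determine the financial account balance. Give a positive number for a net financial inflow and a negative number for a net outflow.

Goods balance = 1432.04 - 1568.30 = -136.26
Services balance = 1025.28 - 840.50 = 184.78
Trade balance (goods + services) = -136.26 + 184.78 = 48.52
Net primary income = 390.89 - 430.49 = -39.60
Net secondary income = 90.69
Current account = 48.52 + (-39.60) + 90.69 = 99.61
Financial account = -(99.61 + (-70.55) + (-30.49)) = 1.43

1.43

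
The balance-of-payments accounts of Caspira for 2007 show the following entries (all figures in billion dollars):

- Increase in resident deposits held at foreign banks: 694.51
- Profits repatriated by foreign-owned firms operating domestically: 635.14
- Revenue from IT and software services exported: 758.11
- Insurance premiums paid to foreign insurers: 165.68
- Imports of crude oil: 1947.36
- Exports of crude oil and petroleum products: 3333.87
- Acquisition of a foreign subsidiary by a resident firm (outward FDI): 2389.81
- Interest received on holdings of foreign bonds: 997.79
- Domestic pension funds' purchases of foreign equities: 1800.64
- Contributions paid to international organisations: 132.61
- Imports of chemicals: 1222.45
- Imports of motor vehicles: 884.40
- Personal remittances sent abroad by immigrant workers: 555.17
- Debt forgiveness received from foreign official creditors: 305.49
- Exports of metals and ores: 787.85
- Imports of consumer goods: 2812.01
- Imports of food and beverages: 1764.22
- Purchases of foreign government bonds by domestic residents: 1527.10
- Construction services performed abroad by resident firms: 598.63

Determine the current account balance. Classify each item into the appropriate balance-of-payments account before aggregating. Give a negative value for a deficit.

Goods: -2812.01 - 1764.22 - 1947.36 + 787.85 + 3333.87 - 884.40 - 1222.45 = -4508.72
Services: -165.68 + 598.63 + 758.11 = 1191.06
Primary income: -635.14 + 997.79 = 362.65
Secondary income: -132.61 - 555.17 = -687.78
Current account = (-4508.72) + 1191.06 + 362.65 + (-687.78) = -3642.79
(Excluded from the current account — financial account: increase in resident deposits held at foreign banks 694.51, acquisition of a foreign subsidiary by a resident firm (outward FDI) 2389.81, domestic pension funds' purchases of foreign equities 1800.64, purchases of foreign government bonds by domestic residents 1527.10; capital account: debt forgiveness received from foreign official creditors 305.49.)

-3642.79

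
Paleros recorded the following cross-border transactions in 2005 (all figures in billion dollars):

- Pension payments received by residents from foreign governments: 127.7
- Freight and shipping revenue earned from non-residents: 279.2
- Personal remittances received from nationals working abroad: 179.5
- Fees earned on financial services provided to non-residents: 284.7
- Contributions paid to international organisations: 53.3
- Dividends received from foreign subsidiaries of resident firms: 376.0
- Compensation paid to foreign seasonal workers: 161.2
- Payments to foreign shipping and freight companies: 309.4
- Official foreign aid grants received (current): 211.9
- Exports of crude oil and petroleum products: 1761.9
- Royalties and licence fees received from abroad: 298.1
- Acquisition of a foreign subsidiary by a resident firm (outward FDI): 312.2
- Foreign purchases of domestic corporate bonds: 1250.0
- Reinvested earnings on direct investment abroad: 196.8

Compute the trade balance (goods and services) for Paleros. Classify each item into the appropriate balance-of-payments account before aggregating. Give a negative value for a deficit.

Goods: 1761.9
Services: 298.1 - 309.4 + 284.7 + 279.2 = 552.6
Trade balance = 1761.9 + 552.6 = 2314.5
(Excluded from the trade balance — secondary income: pension payments received by residents from foreign governments 127.7, personal remittances received from nationals working abroad 179.5, contributions paid to international organisations 53.3, official foreign aid grants received (current) 211.9; primary income: dividends received from foreign subsidiaries of resident firms 376.0, compensation paid to foreign seasonal workers 161.2, reinvested earnings on direct investment abroad 196.8; financial account: acquisition of a foreign subsidiary by a resident firm (outward FDI) 312.2, foreign purchases of domestic corporate bonds 1250.0.)

2314.5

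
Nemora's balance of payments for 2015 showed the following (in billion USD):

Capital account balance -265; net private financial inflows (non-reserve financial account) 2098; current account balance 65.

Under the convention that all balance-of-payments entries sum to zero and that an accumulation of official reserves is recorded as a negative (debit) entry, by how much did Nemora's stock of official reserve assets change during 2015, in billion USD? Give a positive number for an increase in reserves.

1898

Official reserve transactions balance = -(65 + (-265) + 2098) = -1898
An accumulation of reserves is recorded as a debit (negative entry), so the change in the stock of reserves is the negative of that balance.
Change in official reserves = -(-1898) = 1898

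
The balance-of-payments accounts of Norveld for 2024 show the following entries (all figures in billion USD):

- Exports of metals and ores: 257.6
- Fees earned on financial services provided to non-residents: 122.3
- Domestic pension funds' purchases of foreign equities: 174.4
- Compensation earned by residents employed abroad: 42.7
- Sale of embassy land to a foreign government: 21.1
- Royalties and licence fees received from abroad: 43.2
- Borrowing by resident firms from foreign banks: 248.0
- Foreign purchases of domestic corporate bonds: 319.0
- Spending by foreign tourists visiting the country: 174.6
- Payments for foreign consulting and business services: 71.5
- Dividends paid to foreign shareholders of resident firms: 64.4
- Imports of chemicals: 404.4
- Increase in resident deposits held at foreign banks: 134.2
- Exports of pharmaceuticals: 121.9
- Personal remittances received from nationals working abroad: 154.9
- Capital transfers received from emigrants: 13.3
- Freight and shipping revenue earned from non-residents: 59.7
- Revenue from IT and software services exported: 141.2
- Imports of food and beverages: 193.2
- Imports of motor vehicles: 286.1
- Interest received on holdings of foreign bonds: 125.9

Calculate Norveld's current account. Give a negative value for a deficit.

Goods: 257.6 - 404.4 - 286.1 + 121.9 - 193.2 = -504.2
Services: 122.3 + 43.2 + 141.2 + 174.6 + 59.7 - 71.5 = 469.5
Primary income: -64.4 + 42.7 + 125.9 = 104.2
Secondary income: 154.9
Current account = (-504.2) + 469.5 + 104.2 + 154.9 = 224.4
(Excluded from the current account — financial account: domestic pension funds' purchases of foreign equities 174.4, borrowing by resident firms from foreign banks 248.0, foreign purchases of domestic corporate bonds 319.0, increase in resident deposits held at foreign banks 134.2; capital account: sale of embassy land to a foreign government 21.1, capital transfers received from emigrants 13.3.)

224.4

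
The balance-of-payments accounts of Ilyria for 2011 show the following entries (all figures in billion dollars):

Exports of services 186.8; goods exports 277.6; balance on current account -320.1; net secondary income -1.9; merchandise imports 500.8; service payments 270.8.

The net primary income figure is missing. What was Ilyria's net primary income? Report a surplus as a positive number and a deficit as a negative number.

-11.0

Current account = goods balance + services balance + net primary income + net secondary income
Sum of the known components = -309.1
Net primary income = CA - (known components) = -320.1 - (-309.1) = -11.0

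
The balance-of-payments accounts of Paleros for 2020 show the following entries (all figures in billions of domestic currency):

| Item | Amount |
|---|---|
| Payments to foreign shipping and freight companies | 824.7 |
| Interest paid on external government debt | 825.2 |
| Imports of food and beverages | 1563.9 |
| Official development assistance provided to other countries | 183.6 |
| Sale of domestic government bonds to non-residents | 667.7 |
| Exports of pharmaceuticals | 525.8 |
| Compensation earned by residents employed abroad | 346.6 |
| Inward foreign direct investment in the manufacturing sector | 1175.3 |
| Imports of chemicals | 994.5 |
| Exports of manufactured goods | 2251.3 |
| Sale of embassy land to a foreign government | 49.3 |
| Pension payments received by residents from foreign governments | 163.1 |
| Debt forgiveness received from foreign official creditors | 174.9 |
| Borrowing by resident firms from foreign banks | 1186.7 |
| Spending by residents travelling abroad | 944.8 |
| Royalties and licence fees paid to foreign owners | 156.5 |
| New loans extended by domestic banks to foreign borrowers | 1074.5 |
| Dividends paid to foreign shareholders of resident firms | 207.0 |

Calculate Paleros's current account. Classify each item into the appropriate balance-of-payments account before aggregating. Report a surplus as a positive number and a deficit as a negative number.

Goods: -1563.9 + 525.8 - 994.5 + 2251.3 = 218.7
Services: -824.7 - 944.8 - 156.5 = -1926.0
Primary income: -207.0 + 346.6 - 825.2 = -685.6
Secondary income: 163.1 - 183.6 = -20.5
Current account = 218.7 + (-1926.0) + (-685.6) + (-20.5) = -2413.4
(Excluded from the current account — financial account: sale of domestic government bonds to non-residents 667.7, inward foreign direct investment in the manufacturing sector 1175.3, borrowing by resident firms from foreign banks 1186.7, new loans extended by domestic banks to foreign borrowers 1074.5; capital account: sale of embassy land to a foreign government 49.3, debt forgiveness received from foreign official creditors 174.9.)

-2413.4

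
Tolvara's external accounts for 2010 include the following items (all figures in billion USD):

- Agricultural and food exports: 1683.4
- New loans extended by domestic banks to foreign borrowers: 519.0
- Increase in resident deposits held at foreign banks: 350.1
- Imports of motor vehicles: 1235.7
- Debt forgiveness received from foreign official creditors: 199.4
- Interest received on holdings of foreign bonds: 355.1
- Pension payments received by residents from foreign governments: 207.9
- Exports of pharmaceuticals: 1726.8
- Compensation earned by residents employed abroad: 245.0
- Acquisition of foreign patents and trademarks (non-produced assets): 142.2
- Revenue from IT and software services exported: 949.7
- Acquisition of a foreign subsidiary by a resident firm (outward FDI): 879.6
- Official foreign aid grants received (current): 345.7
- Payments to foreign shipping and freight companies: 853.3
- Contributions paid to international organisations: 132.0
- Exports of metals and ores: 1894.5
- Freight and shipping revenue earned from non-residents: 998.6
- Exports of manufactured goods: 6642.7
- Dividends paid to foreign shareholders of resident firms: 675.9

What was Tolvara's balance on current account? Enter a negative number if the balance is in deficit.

Goods: 1726.8 + 1894.5 + 1683.4 - 1235.7 + 6642.7 = 10711.7
Services: 998.6 - 853.3 + 949.7 = 1095.0
Primary income: -675.9 + 245.0 + 355.1 = -75.8
Secondary income: 207.9 + 345.7 - 132.0 = 421.6
Current account = 10711.7 + 1095.0 + (-75.8) + 421.6 = 12152.5
(Excluded from the current account — financial account: new loans extended by domestic banks to foreign borrowers 519.0, increase in resident deposits held at foreign banks 350.1, acquisition of a foreign subsidiary by a resident firm (outward FDI) 879.6; capital account: debt forgiveness received from foreign official creditors 199.4, acquisition of foreign patents and trademarks (non-produced assets) 142.2.)

12152.5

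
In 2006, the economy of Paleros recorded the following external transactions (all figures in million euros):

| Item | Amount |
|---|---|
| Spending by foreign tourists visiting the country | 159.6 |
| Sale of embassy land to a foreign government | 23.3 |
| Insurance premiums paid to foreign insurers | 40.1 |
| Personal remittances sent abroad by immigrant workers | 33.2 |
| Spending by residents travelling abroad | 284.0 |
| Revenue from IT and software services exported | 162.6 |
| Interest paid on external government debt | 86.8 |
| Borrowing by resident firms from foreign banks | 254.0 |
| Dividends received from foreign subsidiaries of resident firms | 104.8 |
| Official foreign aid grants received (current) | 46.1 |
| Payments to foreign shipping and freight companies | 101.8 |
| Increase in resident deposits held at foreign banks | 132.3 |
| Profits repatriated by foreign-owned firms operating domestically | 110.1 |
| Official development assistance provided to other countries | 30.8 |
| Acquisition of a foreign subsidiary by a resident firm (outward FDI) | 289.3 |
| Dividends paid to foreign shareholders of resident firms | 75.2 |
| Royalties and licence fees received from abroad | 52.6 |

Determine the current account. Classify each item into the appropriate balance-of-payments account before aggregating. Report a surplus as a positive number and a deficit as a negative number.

-236.3

Services: -40.1 + 52.6 - 284.0 - 101.8 + 159.6 + 162.6 = -51.1
Primary income: -86.8 - 75.2 - 110.1 + 104.8 = -167.3
Secondary income: 46.1 - 33.2 - 30.8 = -17.9
Current account = (-51.1) + (-167.3) + (-17.9) = -236.3
(Excluded from the current account — capital account: sale of embassy land to a foreign government 23.3; financial account: borrowing by resident firms from foreign banks 254.0, increase in resident deposits held at foreign banks 132.3, acquisition of a foreign subsidiary by a resident firm (outward FDI) 289.3.)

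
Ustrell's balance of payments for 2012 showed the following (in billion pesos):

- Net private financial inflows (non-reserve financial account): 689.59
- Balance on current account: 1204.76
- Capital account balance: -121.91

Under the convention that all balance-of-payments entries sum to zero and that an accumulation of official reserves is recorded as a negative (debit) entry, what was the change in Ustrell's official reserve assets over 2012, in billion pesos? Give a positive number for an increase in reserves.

Official reserve transactions balance = -(1204.76 + (-121.91) + 689.59) = -1772.44
An accumulation of reserves is recorded as a debit (negative entry), so the change in the stock of reserves is the negative of that balance.
Change in official reserves = -(-1772.44) = 1772.44

1772.44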